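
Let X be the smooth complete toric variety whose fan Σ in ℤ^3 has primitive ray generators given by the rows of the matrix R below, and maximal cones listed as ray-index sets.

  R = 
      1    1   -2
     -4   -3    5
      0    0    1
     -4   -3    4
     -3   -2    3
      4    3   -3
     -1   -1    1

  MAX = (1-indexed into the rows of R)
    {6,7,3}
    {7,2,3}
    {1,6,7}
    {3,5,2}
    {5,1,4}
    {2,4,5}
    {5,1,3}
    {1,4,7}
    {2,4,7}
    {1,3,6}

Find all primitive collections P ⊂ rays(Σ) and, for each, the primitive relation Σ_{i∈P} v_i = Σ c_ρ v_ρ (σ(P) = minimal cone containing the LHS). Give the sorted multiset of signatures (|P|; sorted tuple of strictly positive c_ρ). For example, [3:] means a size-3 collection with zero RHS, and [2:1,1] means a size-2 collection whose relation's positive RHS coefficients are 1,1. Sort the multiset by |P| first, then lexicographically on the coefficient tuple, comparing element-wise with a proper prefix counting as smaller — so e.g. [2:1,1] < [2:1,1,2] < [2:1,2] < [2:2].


Minimal non-faces — 7 found among 7 rays, 10 max cones:

  P={1,2}:  v_{1} + v_{2} = v_{5} ; sig = [2:1]
  P={3,4}:  v_{3} + v_{4} = v_{2} ; sig = [2:1]
  P={4,6}:  v_{4} + v_{6} = v_{3} ; sig = [2:1]
  P={5,7}:  v_{5} + v_{7} = v_{4} ; sig = [2:1]
  P={5,6}:  v_{5} + v_{6} = v_{1} + 2·v_{3} ; sig = [2:1,2]
  P={2,6}:  v_{2} + v_{6} = 2·v_{3} ; sig = [2:2]
  P={1,3,7}:  v_{1} + v_{3} + v_{7} = 0 ; sig = [3:]

Sorted signature multiset PRS(X):
{ [2:1] ×4,  [2:1,2],  [2:2],  [3:] }


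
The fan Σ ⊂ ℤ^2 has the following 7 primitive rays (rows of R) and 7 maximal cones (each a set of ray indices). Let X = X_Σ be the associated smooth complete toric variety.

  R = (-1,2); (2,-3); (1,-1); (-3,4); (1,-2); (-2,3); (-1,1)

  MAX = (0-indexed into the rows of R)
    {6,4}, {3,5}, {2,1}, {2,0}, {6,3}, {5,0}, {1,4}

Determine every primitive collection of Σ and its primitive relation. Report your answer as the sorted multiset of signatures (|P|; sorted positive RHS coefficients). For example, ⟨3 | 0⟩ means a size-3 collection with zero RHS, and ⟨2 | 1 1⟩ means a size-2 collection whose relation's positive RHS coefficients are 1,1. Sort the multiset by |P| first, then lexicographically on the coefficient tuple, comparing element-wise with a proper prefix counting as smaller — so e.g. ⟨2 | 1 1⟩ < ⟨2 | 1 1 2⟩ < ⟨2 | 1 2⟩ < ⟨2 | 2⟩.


Primitive collections (14):

  • {0,4}:  v_{0} + v_{4} = 0 — sig = ⟨2 | 0⟩
  • {1,5}:  v_{1} + v_{5} = 0 — sig = ⟨2 | 0⟩
  • {2,6}:  v_{2} + v_{6} = 0 — sig = ⟨2 | 0⟩
  • {0,1}:  v_{0} + v_{1} = v_{2} — sig = ⟨2 | 1⟩
  • {0,6}:  v_{0} + v_{6} = v_{5} — sig = ⟨2 | 1⟩
  • {1,3}:  v_{1} + v_{3} = v_{6} — sig = ⟨2 | 1⟩
  • {1,6}:  v_{1} + v_{6} = v_{4} — sig = ⟨2 | 1⟩
  • {2,3}:  v_{2} + v_{3} = v_{5} — sig = ⟨2 | 1⟩
  • {2,4}:  v_{2} + v_{4} = v_{1} — sig = ⟨2 | 1⟩
  • {2,5}:  v_{2} + v_{5} = v_{0} — sig = ⟨2 | 1⟩
  • {4,5}:  v_{4} + v_{5} = v_{6} — sig = ⟨2 | 1⟩
  • {5,6}:  v_{5} + v_{6} = v_{3} — sig = ⟨2 | 1⟩
  • {0,3}:  v_{0} + v_{3} = 2·v_{5} — sig = ⟨2 | 2⟩
  • {3,4}:  v_{3} + v_{4} = 2·v_{6} — sig = ⟨2 | 2⟩

Signatures (|P|; sorted positive RHS coefficients), sorted:
    |P|=2: 14 collections, coeffs (), (), (), (1), (1), (1), (1), (1), (1), (1), (1), (1), (2), (2)


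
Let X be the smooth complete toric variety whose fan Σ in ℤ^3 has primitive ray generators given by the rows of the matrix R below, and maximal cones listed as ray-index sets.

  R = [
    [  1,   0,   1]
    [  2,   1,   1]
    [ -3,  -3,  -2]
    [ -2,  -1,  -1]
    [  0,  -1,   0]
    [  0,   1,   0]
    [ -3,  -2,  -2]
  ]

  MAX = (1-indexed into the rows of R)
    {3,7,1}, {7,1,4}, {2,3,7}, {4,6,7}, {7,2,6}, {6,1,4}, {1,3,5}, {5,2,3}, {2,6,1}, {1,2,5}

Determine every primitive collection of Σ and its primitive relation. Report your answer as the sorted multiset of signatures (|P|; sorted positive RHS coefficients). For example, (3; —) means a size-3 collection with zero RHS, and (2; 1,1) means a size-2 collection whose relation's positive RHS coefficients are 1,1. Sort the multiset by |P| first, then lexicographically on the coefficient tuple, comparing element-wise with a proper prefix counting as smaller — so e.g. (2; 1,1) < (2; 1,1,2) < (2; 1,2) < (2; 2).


9 collections generate NE(X_Σ); each relation:

  P={2,4}:  v_{2} + v_{4} = 0 ; sig = (2; —)
  P={5,6}:  v_{5} + v_{6} = 0 ; sig = (2; —)
  P={3,6}:  v_{3} + v_{6} = v_{7} ; sig = (2; 1)
  P={5,7}:  v_{5} + v_{7} = v_{3} ; sig = (2; 1)
  P={4,5}:  v_{4} + v_{5} = v_{1} + v_{7} ; sig = (2; 1,1)
  P={3,4}:  v_{3} + v_{4} = v_{1} + 2·v_{7} ; sig = (2; 1,2)
  P={1,2,7}:  v_{1} + v_{2} + v_{7} = v_{5} ; sig = (3; 1)
  P={1,6,7}:  v_{1} + v_{6} + v_{7} = v_{4} ; sig = (3; 1)
  P={1,2,3}:  v_{1} + v_{2} + v_{3} = 2·v_{5} ; sig = (3; 2)

so the primitive-relation signature multiset is
[(2; —), (2; —), (2; 1), (2; 1), (2; 1,1), (2; 1,2), (3; 1), (3; 1), (3; 2)]


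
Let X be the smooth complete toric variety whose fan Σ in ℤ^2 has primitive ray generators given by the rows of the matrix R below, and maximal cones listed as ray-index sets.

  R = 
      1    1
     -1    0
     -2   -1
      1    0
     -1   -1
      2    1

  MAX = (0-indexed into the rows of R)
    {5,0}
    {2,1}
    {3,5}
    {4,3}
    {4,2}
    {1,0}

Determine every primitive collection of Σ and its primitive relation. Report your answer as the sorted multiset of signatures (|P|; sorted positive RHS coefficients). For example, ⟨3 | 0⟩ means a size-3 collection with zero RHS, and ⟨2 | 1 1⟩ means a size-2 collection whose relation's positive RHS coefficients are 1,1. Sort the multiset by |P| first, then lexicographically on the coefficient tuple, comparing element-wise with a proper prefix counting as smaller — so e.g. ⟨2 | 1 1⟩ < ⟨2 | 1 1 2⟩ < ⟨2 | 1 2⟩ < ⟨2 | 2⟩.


Primitive collections (9):

  {0,4}:  v_{0} + v_{4} = 0  ⇒ sig = ⟨2 | 0⟩
  {1,3}:  v_{1} + v_{3} = 0  ⇒ sig = ⟨2 | 0⟩
  {2,5}:  v_{2} + v_{5} = 0  ⇒ sig = ⟨2 | 0⟩
  {0,2}:  v_{0} + v_{2} = v_{1}  ⇒ sig = ⟨2 | 1⟩
  {0,3}:  v_{0} + v_{3} = v_{5}  ⇒ sig = ⟨2 | 1⟩
  {1,4}:  v_{1} + v_{4} = v_{2}  ⇒ sig = ⟨2 | 1⟩
  {1,5}:  v_{1} + v_{5} = v_{0}  ⇒ sig = ⟨2 | 1⟩
  {2,3}:  v_{2} + v_{3} = v_{4}  ⇒ sig = ⟨2 | 1⟩
  {4,5}:  v_{4} + v_{5} = v_{3}  ⇒ sig = ⟨2 | 1⟩

Sorted signature multiset PRS(X):
{ ⟨2 | 0⟩ ×3,  ⟨2 | 1⟩ ×6 }


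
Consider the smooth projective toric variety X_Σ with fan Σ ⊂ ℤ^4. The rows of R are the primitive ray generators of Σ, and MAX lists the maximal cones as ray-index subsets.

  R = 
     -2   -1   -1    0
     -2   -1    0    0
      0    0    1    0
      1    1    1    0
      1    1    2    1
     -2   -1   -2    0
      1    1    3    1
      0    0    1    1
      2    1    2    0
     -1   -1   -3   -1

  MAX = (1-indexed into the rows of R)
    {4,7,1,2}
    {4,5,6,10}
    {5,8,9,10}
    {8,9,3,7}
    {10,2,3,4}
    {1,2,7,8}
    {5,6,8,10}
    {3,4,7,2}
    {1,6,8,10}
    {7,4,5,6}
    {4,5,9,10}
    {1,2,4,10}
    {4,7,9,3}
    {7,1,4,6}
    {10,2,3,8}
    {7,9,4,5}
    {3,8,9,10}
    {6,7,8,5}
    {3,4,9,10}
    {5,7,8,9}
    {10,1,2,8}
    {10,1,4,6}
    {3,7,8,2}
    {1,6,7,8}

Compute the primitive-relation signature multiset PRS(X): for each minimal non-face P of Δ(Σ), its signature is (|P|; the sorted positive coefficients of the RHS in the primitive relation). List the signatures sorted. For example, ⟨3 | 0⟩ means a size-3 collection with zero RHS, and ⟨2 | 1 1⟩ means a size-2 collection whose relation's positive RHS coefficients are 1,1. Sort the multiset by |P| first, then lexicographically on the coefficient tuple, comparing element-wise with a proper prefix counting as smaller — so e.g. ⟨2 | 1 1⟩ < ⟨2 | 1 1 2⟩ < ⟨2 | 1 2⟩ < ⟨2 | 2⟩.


11 minimal non-faces of Δ(Σ) (on 10 rays):

  • {6,9}:  v_{6} + v_{9} = 0  ⟹  sig = ⟨2 | 0⟩
  • {7,10}:  v_{7} + v_{10} = 0  ⟹  sig = ⟨2 | 0⟩
  • {1,3}:  v_{1} + v_{3} = v_{2}  ⟹  sig = ⟨2 | 1⟩
  • {1,9}:  v_{1} + v_{9} = v_{3}  ⟹  sig = ⟨2 | 1⟩
  • {3,5}:  v_{3} + v_{5} = v_{7}  ⟹  sig = ⟨2 | 1⟩
  • {3,6}:  v_{3} + v_{6} = v_{1}  ⟹  sig = ⟨2 | 1⟩
  • {4,8}:  v_{4} + v_{8} = v_{5}  ⟹  sig = ⟨2 | 1⟩
  • {1,5}:  v_{1} + v_{5} = v_{6} + v_{7}  ⟹  sig = ⟨2 | 1 1⟩
  • {2,5}:  v_{2} + v_{5} = v_{1} + v_{7}  ⟹  sig = ⟨2 | 1 1⟩
  • {2,6}:  v_{2} + v_{6} = 2·v_{1}  ⟹  sig = ⟨2 | 2⟩
  • {2,9}:  v_{2} + v_{9} = 2·v_{3}  ⟹  sig = ⟨2 | 2⟩

Sorted signature multiset PRS(X):
    |P|=2: 11 collections, coeffs (), (), (1), (1), (1), (1), (1), (1,1), (1,1), (2), (2)


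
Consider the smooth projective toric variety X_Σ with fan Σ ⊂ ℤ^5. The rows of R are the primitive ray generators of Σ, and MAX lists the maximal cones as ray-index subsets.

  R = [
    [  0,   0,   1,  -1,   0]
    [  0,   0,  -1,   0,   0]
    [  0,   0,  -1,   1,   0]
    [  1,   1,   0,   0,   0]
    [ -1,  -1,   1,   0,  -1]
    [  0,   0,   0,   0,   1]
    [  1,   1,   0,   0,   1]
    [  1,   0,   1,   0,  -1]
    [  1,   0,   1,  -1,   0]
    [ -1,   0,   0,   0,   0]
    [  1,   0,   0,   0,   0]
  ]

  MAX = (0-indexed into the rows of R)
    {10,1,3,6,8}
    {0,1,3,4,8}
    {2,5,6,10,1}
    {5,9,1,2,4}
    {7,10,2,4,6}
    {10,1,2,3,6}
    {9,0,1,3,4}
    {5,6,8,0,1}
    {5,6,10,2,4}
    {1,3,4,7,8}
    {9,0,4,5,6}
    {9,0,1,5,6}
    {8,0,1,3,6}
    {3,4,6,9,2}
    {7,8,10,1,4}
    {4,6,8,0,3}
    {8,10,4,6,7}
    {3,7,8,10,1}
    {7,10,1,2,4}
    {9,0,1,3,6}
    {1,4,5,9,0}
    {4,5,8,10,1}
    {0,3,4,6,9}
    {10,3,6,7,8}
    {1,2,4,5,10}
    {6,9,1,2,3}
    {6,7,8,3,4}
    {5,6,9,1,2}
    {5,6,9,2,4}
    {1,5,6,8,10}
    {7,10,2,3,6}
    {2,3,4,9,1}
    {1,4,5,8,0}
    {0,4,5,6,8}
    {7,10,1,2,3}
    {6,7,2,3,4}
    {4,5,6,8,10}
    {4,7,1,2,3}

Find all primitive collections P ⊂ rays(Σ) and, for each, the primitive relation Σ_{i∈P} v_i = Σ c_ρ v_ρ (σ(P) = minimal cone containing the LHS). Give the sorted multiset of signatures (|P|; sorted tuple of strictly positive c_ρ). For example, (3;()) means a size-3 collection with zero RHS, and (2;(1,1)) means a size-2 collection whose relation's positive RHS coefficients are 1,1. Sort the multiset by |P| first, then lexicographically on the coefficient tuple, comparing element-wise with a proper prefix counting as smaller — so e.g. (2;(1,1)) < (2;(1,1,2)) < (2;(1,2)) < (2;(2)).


12 collections generate NE(X_Σ); each relation:

  P={0,2}:  v_{0} + v_{2} = 0  ⟹  sig = (2;())
  P={9,10}:  v_{9} + v_{10} = 0  ⟹  sig = (2;())
  P={0,10}:  v_{0} + v_{10} = v_{8}  ⟹  sig = (2;(1))
  P={2,8}:  v_{2} + v_{8} = v_{10}  ⟹  sig = (2;(1))
  P={3,5}:  v_{3} + v_{5} = v_{6}  ⟹  sig = (2;(1))
  P={8,9}:  v_{8} + v_{9} = v_{0}  ⟹  sig = (2;(1))
  P={7,9}:  v_{7} + v_{9} = v_{3} + v_{4}  ⟹  sig = (2;(1,1))
  P={0,7}:  v_{0} + v_{7} = v_{3} + v_{4} + v_{8}  ⟹  sig = (2;(1,1,1))
  P={5,7}:  v_{5} + v_{7} = v_{4} + v_{6} + v_{10}  ⟹  sig = (2;(1,1,1))
  P={1,4,6}:  v_{1} + v_{4} + v_{6} = 0  ⟹  sig = (3;())
  P={3,4,10}:  v_{3} + v_{4} + v_{10} = v_{7}  ⟹  sig = (3;(1))
  P={1,6,7}:  v_{1} + v_{6} + v_{7} = v_{3} + v_{10}  ⟹  sig = (3;(1,1))

Sorted signature multiset PRS(X):
[(2;()), (2;()), (2;(1)), (2;(1)), (2;(1)), (2;(1)), (2;(1,1)), (2;(1,1,1)), (2;(1,1,1)), (3;()), (3;(1)), (3;(1,1))]


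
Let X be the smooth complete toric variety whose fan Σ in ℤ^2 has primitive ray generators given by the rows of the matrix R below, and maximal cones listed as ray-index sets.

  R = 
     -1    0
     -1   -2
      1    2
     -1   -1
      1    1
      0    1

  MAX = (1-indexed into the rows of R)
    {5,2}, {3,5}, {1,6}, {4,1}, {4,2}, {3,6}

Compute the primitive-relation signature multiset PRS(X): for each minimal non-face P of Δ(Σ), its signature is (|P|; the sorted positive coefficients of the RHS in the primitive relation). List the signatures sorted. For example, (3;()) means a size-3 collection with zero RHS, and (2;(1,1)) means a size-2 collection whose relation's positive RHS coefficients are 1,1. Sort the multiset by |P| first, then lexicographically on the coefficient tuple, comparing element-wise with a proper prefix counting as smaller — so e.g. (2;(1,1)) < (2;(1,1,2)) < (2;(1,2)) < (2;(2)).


9 minimal non-faces of Δ(Σ) (on 6 rays):

  {2,3}:  v_{2} + v_{3} = 0  ⇒ sig = (2;())
  {4,5}:  v_{4} + v_{5} = 0  ⇒ sig = (2;())
  {1,5}:  v_{1} + v_{5} = v_{6}  ⇒ sig = (2;(1))
  {2,6}:  v_{2} + v_{6} = v_{4}  ⇒ sig = (2;(1))
  {3,4}:  v_{3} + v_{4} = v_{6}  ⇒ sig = (2;(1))
  {4,6}:  v_{4} + v_{6} = v_{1}  ⇒ sig = (2;(1))
  {5,6}:  v_{5} + v_{6} = v_{3}  ⇒ sig = (2;(1))
  {1,2}:  v_{1} + v_{2} = 2·v_{4}  ⇒ sig = (2;(2))
  {1,3}:  v_{1} + v_{3} = 2·v_{6}  ⇒ sig = (2;(2))

Hence PRS(X_Σ) =
    |P|=2: 9 collections, coeffs (), (), (1), (1), (1), (1), (1), (2), (2)


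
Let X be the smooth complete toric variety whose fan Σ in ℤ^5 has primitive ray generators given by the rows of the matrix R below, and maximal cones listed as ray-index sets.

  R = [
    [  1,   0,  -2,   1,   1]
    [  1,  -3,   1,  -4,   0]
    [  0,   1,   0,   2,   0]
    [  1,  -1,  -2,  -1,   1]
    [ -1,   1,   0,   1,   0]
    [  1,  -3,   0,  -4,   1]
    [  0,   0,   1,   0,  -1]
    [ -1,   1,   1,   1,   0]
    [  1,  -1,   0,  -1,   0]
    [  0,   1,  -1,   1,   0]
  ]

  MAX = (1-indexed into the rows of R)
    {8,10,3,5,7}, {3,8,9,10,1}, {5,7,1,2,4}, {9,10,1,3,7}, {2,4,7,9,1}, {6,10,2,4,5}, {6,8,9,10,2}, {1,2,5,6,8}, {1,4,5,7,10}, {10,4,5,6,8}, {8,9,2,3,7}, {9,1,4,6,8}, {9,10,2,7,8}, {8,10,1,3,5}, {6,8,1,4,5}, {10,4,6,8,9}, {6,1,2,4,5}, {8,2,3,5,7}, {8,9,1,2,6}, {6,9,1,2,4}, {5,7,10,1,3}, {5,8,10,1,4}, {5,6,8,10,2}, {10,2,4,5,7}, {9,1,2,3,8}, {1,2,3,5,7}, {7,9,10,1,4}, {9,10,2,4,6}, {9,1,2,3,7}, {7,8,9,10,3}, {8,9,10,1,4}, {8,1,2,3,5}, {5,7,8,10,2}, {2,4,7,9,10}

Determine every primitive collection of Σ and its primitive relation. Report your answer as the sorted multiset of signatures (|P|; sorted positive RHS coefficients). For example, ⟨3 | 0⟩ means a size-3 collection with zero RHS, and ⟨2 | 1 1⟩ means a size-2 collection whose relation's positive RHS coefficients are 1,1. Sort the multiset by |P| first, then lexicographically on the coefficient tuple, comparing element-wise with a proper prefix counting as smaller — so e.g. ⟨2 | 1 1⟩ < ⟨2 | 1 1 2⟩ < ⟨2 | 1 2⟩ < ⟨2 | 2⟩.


Primitive collections (10):

  • {5,9}:  v_{5} + v_{9} = 0 ; sig = ⟨2 | 0⟩
  • {3,4}:  v_{3} + v_{4} = v_{1} ; sig = ⟨2 | 1⟩
  • {6,7}:  v_{6} + v_{7} = v_{2} ; sig = ⟨2 | 1⟩
  • {3,6}:  v_{3} + v_{6} = v_{1} + v_{2} + v_{8} ; sig = ⟨2 | 1 1 1⟩
  • {4,7,8}:  v_{4} + v_{7} + v_{8} = 0 ; sig = ⟨3 | 0⟩
  • {1,7,8}:  v_{1} + v_{7} + v_{8} = v_{3} ; sig = ⟨3 | 1⟩
  • {2,3,10}:  v_{2} + v_{3} + v_{10} = v_{9} ; sig = ⟨3 | 1⟩
  • {2,4,8}:  v_{2} + v_{4} + v_{8} = v_{6} ; sig = ⟨3 | 1⟩
  • {1,2,10}:  v_{1} + v_{2} + v_{10} = v_{4} + v_{9} ; sig = ⟨3 | 1 1⟩
  • {1,6,10}:  v_{1} + v_{6} + v_{10} = 2·v_{4} + v_{8} + v_{9} ; sig = ⟨3 | 1 1 2⟩

so the primitive-relation signature multiset is
{ ⟨2 | 0⟩,  ⟨2 | 1⟩ ×2,  ⟨2 | 1 1 1⟩,  ⟨3 | 0⟩,  ⟨3 | 1⟩ ×3,  ⟨3 | 1 1⟩,  ⟨3 | 1 1 2⟩ }


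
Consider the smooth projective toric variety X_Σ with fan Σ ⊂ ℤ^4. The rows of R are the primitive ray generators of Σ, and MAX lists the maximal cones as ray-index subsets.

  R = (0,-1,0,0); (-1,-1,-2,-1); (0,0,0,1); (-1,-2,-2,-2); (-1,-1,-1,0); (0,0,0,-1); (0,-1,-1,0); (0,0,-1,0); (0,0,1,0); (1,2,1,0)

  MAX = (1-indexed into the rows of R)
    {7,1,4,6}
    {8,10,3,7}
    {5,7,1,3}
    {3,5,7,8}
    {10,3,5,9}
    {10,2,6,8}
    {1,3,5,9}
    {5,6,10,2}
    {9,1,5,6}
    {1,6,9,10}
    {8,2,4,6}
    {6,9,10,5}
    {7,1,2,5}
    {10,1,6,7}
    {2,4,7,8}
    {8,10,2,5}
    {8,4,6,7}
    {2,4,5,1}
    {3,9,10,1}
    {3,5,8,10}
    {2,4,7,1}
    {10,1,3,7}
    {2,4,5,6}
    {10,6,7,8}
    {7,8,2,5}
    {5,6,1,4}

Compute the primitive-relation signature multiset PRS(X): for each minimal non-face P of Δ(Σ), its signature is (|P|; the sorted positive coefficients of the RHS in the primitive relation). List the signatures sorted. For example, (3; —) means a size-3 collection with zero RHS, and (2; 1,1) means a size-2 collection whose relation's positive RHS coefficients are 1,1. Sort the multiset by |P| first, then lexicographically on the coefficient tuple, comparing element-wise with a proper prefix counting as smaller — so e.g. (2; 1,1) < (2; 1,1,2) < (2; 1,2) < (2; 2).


Δ(Σ) — 10 vertices, 19 min non-faces:

  P={3,6}:  v_{3} + v_{6} = 0 — sig = (2; —)
  P={8,9}:  v_{8} + v_{9} = 0 — sig = (2; —)
  P={1,8}:  v_{1} + v_{8} = v_{7} — sig = (2; 1)
  P={7,9}:  v_{7} + v_{9} = v_{1} — sig = (2; 1)
  P={2,3}:  v_{2} + v_{3} = v_{5} + v_{8} — sig = (2; 1,1)
  P={2,9}:  v_{2} + v_{9} = v_{5} + v_{6} — sig = (2; 1,1)
  P={3,4}:  v_{3} + v_{4} = v_{1} + v_{2} — sig = (2; 1,1)
  P={4,9}:  v_{4} + v_{9} = v_{1} + v_{5} + 2·v_{6} — sig = (2; 1,1,2)
  P={4,10}:  v_{4} + v_{10} = 2·v_{6} + v_{8} — sig = (2; 1,2)
  P={1,5,10}:  v_{1} + v_{5} + v_{10} = 0 — sig = (3; —)
  P={1,2,6}:  v_{1} + v_{2} + v_{6} = v_{4} — sig = (3; 1)
  P={5,6,8}:  v_{5} + v_{6} + v_{8} = v_{2} — sig = (3; 1)
  P={5,7,10}:  v_{5} + v_{7} + v_{10} = v_{8} — sig = (3; 1)
  P={1,2,10}:  v_{1} + v_{2} + v_{10} = v_{6} + v_{8} — sig = (3; 1,1)
  P={2,6,7}:  v_{2} + v_{6} + v_{7} = v_{4} + v_{8} — sig = (3; 1,1)
  P={5,6,7}:  v_{5} + v_{6} + v_{7} = v_{1} + v_{2} — sig = (3; 1,1)
  P={2,7,10}:  v_{2} + v_{7} + v_{10} = v_{6} + 2·v_{8} — sig = (3; 1,2)
  P={4,5,8}:  v_{4} + v_{5} + v_{8} = v_{1} + 2·v_{2} — sig = (3; 1,2)
  P={4,5,7}:  v_{4} + v_{5} + v_{7} = 2·v_{1} + 2·v_{2} — sig = (3; 2,2)

Hence PRS(X_Σ) =
    (2; —)
    (2; —)
    (2; 1)
    (2; 1)
    (2; 1,1)
    (2; 1,1)
    (2; 1,1)
    (2; 1,1,2)
    (2; 1,2)
    (3; —)
    (3; 1)
    (3; 1)
    (3; 1)
    (3; 1,1)
    (3; 1,1)
    (3; 1,1)
    (3; 1,2)
    (3; 1,2)
    (3; 2,2)


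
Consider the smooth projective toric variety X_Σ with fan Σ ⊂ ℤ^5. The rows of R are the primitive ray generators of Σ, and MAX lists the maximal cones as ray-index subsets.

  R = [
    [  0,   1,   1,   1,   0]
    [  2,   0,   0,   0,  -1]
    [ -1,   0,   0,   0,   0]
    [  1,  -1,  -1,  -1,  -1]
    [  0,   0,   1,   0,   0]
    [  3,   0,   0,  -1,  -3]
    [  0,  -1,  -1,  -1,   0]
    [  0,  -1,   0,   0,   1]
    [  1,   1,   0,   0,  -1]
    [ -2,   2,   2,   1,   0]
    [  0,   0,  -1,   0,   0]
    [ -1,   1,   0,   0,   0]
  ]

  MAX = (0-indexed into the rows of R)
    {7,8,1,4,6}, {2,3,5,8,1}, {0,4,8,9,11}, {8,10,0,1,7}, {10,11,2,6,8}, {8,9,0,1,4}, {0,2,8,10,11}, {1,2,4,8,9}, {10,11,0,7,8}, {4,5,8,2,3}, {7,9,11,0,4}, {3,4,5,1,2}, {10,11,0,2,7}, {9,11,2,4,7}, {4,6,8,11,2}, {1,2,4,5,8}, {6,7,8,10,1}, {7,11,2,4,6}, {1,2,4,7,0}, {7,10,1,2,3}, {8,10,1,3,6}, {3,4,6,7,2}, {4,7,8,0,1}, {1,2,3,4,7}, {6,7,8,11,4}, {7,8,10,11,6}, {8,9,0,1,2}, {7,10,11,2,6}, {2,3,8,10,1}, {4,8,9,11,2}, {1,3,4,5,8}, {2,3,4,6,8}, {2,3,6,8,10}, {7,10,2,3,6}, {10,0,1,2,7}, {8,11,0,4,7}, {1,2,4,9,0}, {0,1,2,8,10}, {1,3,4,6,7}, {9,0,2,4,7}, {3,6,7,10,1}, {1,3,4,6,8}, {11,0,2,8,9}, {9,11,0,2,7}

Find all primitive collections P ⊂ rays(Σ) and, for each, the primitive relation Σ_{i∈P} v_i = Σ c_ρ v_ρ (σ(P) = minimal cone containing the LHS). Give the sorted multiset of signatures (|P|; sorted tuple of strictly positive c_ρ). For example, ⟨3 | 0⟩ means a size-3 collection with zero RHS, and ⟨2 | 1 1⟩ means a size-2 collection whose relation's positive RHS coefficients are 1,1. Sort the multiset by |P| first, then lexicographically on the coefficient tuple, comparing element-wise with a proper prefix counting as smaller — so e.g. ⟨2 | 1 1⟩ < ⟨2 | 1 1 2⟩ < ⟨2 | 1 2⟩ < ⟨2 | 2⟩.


Σ has 22 primitive collections:

  • {0,6}:  v_{0} + v_{6} = 0  →  sig = ⟨2 | 0⟩
  • {4,10}:  v_{4} + v_{10} = 0  →  sig = ⟨2 | 0⟩
  • {1,11}:  v_{1} + v_{11} = v_{8}  →  sig = ⟨2 | 1⟩
  • {0,3}:  v_{0} + v_{3} = v_{1} + v_{2}  →  sig = ⟨2 | 1 1⟩
  • {3,11}:  v_{3} + v_{11} = v_{2} + v_{6} + v_{8}  →  sig = ⟨2 | 1 1 1⟩
  • {5,7}:  v_{5} + v_{7} = v_{1} + v_{3} + v_{4}  →  sig = ⟨2 | 1 1 1⟩
  • {6,9}:  v_{6} + v_{9} = v_{2} + v_{4} + v_{11}  →  sig = ⟨2 | 1 1 1⟩
  • {9,10}:  v_{9} + v_{10} = v_{0} + v_{2} + v_{11}  →  sig = ⟨2 | 1 1 1⟩
  • {5,10}:  v_{5} + v_{10} = v_{1} + v_{2} + v_{3} + v_{8}  →  sig = ⟨2 | 1 1 1 1⟩
  • {5,11}:  v_{5} + v_{11} = v_{2} + v_{3} + v_{4} + 2·v_{8}  →  sig = ⟨2 | 1 1 1 2⟩
  • {3,9}:  v_{3} + v_{9} = 2·v_{2} + v_{4} + v_{8}  →  sig = ⟨2 | 1 1 2⟩
  • {5,6}:  v_{5} + v_{6} = 2·v_{3} + v_{4} + v_{8}  →  sig = ⟨2 | 1 1 2⟩
  • {0,5}:  v_{0} + v_{5} = 2·v_{1} + 2·v_{2} + v_{4} + v_{8}  →  sig = ⟨2 | 1 1 2 2⟩
  • {5,9}:  v_{5} + v_{9} = v_{1} + 3·v_{2} + 2·v_{4} + 2·v_{8}  →  sig = ⟨2 | 1 2 2 3⟩
  • {2,7,8}:  v_{2} + v_{7} + v_{8} = 0  →  sig = ⟨3 | 0⟩
  • {1,2,6}:  v_{1} + v_{2} + v_{6} = v_{3}  →  sig = ⟨3 | 1⟩
  • {1,7,9}:  v_{1} + v_{7} + v_{9} = v_{0} + v_{4}  →  sig = ⟨3 | 1 1⟩
  • {3,7,8}:  v_{3} + v_{7} + v_{8} = v_{1} + v_{6}  →  sig = ⟨3 | 1 1⟩
  • {7,8,9}:  v_{7} + v_{8} + v_{9} = v_{0} + v_{4} + v_{11}  →  sig = ⟨3 | 1 1 1⟩
  • {0,2,4,11}:  v_{0} + v_{2} + v_{4} + v_{11} = v_{9}  →  sig = ⟨4 | 1⟩
  • {0,2,4,8}:  v_{0} + v_{2} + v_{4} + v_{8} = v_{1} + v_{9}  →  sig = ⟨4 | 1 1⟩
  • {1,2,3,4,8}:  v_{1} + v_{2} + v_{3} + v_{4} + v_{8} = v_{5}  →  sig = ⟨5 | 1⟩

so the primitive-relation signature multiset is
    |P|=2: 14 collections, coeffs (), (), (1), (1,1), (1,1,1), (1,1,1), (1,1,1), (1,1,1), (1,1,1,1), (1,1,1,2), (1,1,2), (1,1,2), (1,1,2,2), (1,2,2,3)
    |P|=3: 5 collections, coeffs (), (1), (1,1), (1,1), (1,1,1)
    |P|=4: 2 collections, coeffs (1), (1,1)
    |P|=5: 1 collection, coeffs (1)


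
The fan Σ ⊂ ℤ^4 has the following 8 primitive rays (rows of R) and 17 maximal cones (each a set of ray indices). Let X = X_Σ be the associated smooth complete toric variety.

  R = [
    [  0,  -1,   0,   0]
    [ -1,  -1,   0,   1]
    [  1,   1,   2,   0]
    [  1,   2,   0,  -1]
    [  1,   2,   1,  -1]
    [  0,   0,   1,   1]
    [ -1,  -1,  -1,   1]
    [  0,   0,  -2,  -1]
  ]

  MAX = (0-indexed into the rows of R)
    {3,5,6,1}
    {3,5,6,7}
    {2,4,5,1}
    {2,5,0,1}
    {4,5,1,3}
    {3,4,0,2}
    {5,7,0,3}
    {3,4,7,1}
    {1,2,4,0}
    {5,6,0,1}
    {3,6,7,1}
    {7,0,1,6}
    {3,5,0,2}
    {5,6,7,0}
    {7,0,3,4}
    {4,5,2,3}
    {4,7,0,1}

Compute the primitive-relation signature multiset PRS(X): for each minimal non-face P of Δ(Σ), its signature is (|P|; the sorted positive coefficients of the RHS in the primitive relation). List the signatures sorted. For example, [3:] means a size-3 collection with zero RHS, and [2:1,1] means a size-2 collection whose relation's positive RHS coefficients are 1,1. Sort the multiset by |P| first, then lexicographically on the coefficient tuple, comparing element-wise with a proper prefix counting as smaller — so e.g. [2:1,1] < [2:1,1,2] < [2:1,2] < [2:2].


9 minimal non-faces of Δ(Σ) (on 8 rays):

  P={2,6}:  v_{2} + v_{6} = v_{5}  →  sig = [2:1]
  P={2,7}:  v_{2} + v_{7} = v_{0} + v_{3}  →  sig = [2:1,1]
  P={4,6}:  v_{4} + v_{6} = v_{1} + v_{3}  →  sig = [2:1,1]
  P={0,1,3}:  v_{0} + v_{1} + v_{3} = 0  →  sig = [3:]
  P={0,4,5}:  v_{0} + v_{4} + v_{5} = v_{2}  →  sig = [3:1]
  P={1,5,7}:  v_{1} + v_{5} + v_{7} = v_{6}  →  sig = [3:1]
  P={4,5,7}:  v_{4} + v_{5} + v_{7} = v_{3}  →  sig = [3:1]
  P={0,3,6}:  v_{0} + v_{3} + v_{6} = v_{5} + v_{7}  →  sig = [3:1,1]
  P={1,2,3}:  v_{1} + v_{2} + v_{3} = v_{4} + v_{5}  →  sig = [3:1,1]

so the primitive-relation signature multiset is
    [2:1]
    [2:1,1]
    [2:1,1]
    [3:]
    [3:1]
    [3:1]
    [3:1]
    [3:1,1]
    [3:1,1]


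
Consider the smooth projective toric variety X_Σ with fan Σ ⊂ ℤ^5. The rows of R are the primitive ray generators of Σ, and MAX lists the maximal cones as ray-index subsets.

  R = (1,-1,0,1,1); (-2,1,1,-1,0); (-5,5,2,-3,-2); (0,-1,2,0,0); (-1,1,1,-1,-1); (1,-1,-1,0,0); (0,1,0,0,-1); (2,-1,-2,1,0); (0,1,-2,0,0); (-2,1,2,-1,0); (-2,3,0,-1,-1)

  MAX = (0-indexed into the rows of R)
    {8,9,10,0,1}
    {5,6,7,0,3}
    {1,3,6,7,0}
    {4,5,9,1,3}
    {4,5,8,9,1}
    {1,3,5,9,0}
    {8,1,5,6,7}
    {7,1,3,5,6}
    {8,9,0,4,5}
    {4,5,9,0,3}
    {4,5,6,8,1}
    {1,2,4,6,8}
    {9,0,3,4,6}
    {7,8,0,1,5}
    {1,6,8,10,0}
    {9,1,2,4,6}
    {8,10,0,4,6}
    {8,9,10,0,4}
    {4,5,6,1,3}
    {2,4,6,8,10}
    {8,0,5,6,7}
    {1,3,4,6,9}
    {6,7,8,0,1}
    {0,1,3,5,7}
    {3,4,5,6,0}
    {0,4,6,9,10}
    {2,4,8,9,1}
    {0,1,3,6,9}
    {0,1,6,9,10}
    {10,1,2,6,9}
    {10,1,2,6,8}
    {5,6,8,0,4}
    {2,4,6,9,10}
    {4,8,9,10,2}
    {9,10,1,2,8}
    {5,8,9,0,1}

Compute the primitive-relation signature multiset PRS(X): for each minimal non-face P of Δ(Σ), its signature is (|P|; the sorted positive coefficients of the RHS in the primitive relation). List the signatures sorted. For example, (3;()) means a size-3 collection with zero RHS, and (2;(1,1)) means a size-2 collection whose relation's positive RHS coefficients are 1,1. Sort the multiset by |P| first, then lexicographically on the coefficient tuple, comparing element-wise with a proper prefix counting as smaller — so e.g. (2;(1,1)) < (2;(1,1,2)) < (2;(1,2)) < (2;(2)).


Σ has 15 primitive collections:

  P={3,8}:  v_{3} + v_{8} = 0  →  sig = (2;())
  P={7,9}:  v_{7} + v_{9} = 0  →  sig = (2;())
  P={0,2}:  v_{0} + v_{2} = v_{9} + v_{10}  →  sig = (2;(1,1))
  P={3,10}:  v_{3} + v_{10} = v_{6} + v_{9}  →  sig = (2;(1,1))
  P={4,7}:  v_{4} + v_{7} = v_{5} + v_{6}  →  sig = (2;(1,1))
  P={5,10}:  v_{5} + v_{10} = v_{4} + v_{8}  →  sig = (2;(1,1))
  P={7,10}:  v_{7} + v_{10} = v_{6} + v_{8}  →  sig = (2;(1,1))
  P={2,3}:  v_{2} + v_{3} = v_{1} + v_{4} + v_{6} + v_{9}  →  sig = (2;(1,1,1,1))
  P={2,7}:  v_{2} + v_{7} = v_{1} + v_{4} + v_{6} + v_{8}  →  sig = (2;(1,1,1,1))
  P={2,5}:  v_{2} + v_{5} = v_{1} + 2·v_{4} + v_{8}  →  sig = (2;(1,1,2))
  P={0,1,4}:  v_{0} + v_{1} + v_{4} = v_{9}  →  sig = (3;(1))
  P={1,4,10}:  v_{1} + v_{4} + v_{10} = v_{2}  →  sig = (3;(1))
  P={5,6,9}:  v_{5} + v_{6} + v_{9} = v_{4}  →  sig = (3;(1))
  P={6,8,9}:  v_{6} + v_{8} + v_{9} = v_{10}  →  sig = (3;(1))
  P={0,1,5,6}:  v_{0} + v_{1} + v_{5} + v_{6} = 0  →  sig = (4;())

so the primitive-relation signature multiset is
[(2;()), (2;()), (2;(1,1)), (2;(1,1)), (2;(1,1)), (2;(1,1)), (2;(1,1)), (2;(1,1,1,1)), (2;(1,1,1,1)), (2;(1,1,2)), (3;(1)), (3;(1)), (3;(1)), (3;(1)), (4;())]


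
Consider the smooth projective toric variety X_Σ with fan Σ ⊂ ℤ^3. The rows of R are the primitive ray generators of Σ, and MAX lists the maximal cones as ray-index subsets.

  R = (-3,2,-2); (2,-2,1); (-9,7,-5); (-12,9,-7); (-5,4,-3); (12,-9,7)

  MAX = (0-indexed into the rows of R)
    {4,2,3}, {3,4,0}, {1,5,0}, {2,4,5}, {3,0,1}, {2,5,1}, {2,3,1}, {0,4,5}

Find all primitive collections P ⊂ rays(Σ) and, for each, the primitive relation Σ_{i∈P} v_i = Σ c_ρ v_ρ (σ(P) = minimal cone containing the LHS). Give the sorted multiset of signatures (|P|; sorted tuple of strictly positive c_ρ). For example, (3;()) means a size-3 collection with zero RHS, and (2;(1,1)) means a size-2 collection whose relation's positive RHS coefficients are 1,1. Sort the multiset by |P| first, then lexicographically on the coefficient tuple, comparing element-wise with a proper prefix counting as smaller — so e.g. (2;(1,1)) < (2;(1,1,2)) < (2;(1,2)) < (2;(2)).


Primitive collections (3):

  P = {3,5}:  v_{3} + v_{5} = 0 ; sig = (2;())
  P = {0,2}:  v_{0} + v_{2} = v_{3} ; sig = (2;(1))
  P = {1,4}:  v_{1} + v_{4} = v_{0} ; sig = (2;(1))

so the primitive-relation signature multiset is
    (2;())
    (2;(1))
    (2;(1))


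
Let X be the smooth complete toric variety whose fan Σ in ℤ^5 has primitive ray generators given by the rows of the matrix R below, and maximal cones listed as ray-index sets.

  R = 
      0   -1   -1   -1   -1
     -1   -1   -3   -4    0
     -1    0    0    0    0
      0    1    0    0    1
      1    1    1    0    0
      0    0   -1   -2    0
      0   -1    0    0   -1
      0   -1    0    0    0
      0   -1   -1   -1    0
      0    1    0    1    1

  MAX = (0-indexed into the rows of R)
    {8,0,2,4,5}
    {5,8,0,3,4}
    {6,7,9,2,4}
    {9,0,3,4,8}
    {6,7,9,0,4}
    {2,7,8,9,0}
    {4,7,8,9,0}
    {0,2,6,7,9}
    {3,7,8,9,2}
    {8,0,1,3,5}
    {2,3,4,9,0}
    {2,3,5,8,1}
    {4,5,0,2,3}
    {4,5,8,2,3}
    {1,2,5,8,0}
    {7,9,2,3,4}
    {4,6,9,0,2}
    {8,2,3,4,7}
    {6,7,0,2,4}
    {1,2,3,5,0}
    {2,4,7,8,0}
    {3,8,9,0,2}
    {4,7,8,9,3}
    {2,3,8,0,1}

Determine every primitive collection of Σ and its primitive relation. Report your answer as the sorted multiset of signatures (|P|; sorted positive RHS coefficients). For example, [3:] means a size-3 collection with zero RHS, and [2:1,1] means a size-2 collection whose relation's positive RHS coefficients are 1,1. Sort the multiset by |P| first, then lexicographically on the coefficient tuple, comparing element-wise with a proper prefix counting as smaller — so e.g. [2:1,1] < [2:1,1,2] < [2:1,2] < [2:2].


Minimal non-faces — 14 found among 10 rays, 24 max cones:

  {3,6}:  v_{3} + v_{6} = 0  so sig = [2:]
  {6,8}:  v_{6} + v_{8} = v_{0} + v_{7}  so sig = [2:1,1]
  {1,6}:  v_{1} + v_{6} = v_{0} + v_{2} + v_{5} + v_{8}  so sig = [2:1,1,1,1]
  {5,6}:  v_{5} + v_{6} = v_{0} + v_{2} + v_{4} + v_{8}  so sig = [2:1,1,1,1]
  {1,7}:  v_{1} + v_{7} = v_{2} + v_{5} + 2·v_{8}  so sig = [2:1,1,2]
  {5,7}:  v_{5} + v_{7} = v_{2} + v_{4} + 2·v_{8}  so sig = [2:1,1,2]
  {1,9}:  v_{1} + v_{9} = 2·v_{0} + v_{2} + 3·v_{3} + v_{8}  so sig = [2:1,1,2,3]
  {5,9}:  v_{5} + v_{9} = v_{0} + 2·v_{3}  so sig = [2:1,2]
  {1,4}:  v_{1} + v_{4} = 2·v_{5}  so sig = [2:2]
  {0,3,7}:  v_{0} + v_{3} + v_{7} = v_{8}  so sig = [3:1]
  {2,4,8,9}:  v_{2} + v_{4} + v_{8} + v_{9} = v_{3}  so sig = [4:1]
  {0,2,4,7,9}:  v_{0} + v_{2} + v_{4} + v_{7} + v_{9} = 0  so sig = [5:]
  {0,2,3,4,8}:  v_{0} + v_{2} + v_{3} + v_{4} + v_{8} = v_{5}  so sig = [5:1]
  {0,2,3,5,8}:  v_{0} + v_{2} + v_{3} + v_{5} + v_{8} = v_{1}  so sig = [5:1]

Hence PRS(X_Σ) =
[[2:], [2:1,1], [2:1,1,1,1], [2:1,1,1,1], [2:1,1,2], [2:1,1,2], [2:1,1,2,3], [2:1,2], [2:2], [3:1], [4:1], [5:], [5:1], [5:1]]


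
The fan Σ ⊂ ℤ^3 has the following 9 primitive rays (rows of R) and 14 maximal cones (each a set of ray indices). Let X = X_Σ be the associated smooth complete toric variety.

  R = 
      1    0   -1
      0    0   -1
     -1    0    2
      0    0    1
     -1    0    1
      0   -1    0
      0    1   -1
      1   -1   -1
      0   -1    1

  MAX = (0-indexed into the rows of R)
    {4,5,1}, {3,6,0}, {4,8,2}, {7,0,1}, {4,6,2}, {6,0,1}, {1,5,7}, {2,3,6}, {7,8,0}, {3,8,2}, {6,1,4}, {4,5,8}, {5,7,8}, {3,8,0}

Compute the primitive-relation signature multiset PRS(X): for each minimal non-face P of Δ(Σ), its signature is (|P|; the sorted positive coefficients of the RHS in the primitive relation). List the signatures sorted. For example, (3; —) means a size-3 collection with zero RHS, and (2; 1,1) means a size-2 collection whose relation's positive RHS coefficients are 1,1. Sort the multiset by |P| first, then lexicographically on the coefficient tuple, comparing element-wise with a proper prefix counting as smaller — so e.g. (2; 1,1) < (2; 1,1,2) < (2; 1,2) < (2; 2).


15 minimal non-faces of Δ(Σ) (on 9 rays):

  P = {0,4}:  v_{0} + v_{4} = 0  ⇒ sig = (2; —)
  P = {1,3}:  v_{1} + v_{3} = 0  ⇒ sig = (2; —)
  P = {6,8}:  v_{6} + v_{8} = 0  ⇒ sig = (2; —)
  P = {0,2}:  v_{0} + v_{2} = v_{3}  ⇒ sig = (2; 1)
  P = {0,5}:  v_{0} + v_{5} = v_{7}  ⇒ sig = (2; 1)
  P = {1,2}:  v_{1} + v_{2} = v_{4}  ⇒ sig = (2; 1)
  P = {1,8}:  v_{1} + v_{8} = v_{5}  ⇒ sig = (2; 1)
  P = {2,7}:  v_{2} + v_{7} = v_{8}  ⇒ sig = (2; 1)
  P = {3,4}:  v_{3} + v_{4} = v_{2}  ⇒ sig = (2; 1)
  P = {3,5}:  v_{3} + v_{5} = v_{8}  ⇒ sig = (2; 1)
  P = {4,7}:  v_{4} + v_{7} = v_{5}  ⇒ sig = (2; 1)
  P = {5,6}:  v_{5} + v_{6} = v_{1}  ⇒ sig = (2; 1)
  P = {2,5}:  v_{2} + v_{5} = v_{4} + v_{8}  ⇒ sig = (2; 1,1)
  P = {3,7}:  v_{3} + v_{7} = v_{0} + v_{8}  ⇒ sig = (2; 1,1)
  P = {6,7}:  v_{6} + v_{7} = v_{0} + v_{1}  ⇒ sig = (2; 1,1)

Signatures (|P|; sorted positive RHS coefficients), sorted:
{ (2; —) ×3,  (2; 1) ×9,  (2; 1,1) ×3 }


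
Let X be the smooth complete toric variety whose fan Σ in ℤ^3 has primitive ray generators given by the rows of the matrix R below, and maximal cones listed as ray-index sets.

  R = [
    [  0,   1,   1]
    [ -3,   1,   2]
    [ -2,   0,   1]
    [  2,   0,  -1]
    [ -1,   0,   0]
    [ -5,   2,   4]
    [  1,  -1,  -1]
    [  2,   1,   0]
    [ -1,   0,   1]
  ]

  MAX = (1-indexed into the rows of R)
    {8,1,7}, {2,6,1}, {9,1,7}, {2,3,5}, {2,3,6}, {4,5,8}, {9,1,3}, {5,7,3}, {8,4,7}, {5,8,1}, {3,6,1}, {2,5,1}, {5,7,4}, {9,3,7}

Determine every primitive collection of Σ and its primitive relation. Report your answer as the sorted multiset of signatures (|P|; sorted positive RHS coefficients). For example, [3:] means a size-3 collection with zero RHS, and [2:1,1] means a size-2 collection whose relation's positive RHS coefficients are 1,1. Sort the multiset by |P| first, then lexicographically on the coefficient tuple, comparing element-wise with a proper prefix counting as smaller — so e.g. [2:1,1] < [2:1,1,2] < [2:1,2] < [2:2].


|primitive collections| = 20. Relations:

  P={3,4}:  v_{3} + v_{4} = 0  →  sig = [2:]
  P={1,4}:  v_{1} + v_{4} = v_{8}  →  sig = [2:1]
  P={2,7}:  v_{2} + v_{7} = v_{3}  →  sig = [2:1]
  P={3,8}:  v_{3} + v_{8} = v_{1}  →  sig = [2:1]
  P={5,9}:  v_{5} + v_{9} = v_{3}  →  sig = [2:1]
  P={2,4}:  v_{2} + v_{4} = v_{1} + v_{5}  →  sig = [2:1,1]
  P={4,6}:  v_{4} + v_{6} = v_{1} + v_{2}  →  sig = [2:1,1]
  P={4,9}:  v_{4} + v_{9} = v_{1} + v_{7}  →  sig = [2:1,1]
  P={2,8}:  v_{2} + v_{8} = 2·v_{1} + v_{5}  →  sig = [2:1,2]
  P={2,9}:  v_{2} + v_{9} = v_{1} + 2·v_{3}  →  sig = [2:1,2]
  P={6,7}:  v_{6} + v_{7} = v_{1} + 2·v_{3}  →  sig = [2:1,2]
  P={6,8}:  v_{6} + v_{8} = 2·v_{1} + v_{2}  →  sig = [2:1,2]
  P={8,9}:  v_{8} + v_{9} = 2·v_{1} + v_{7}  →  sig = [2:1,2]
  P={5,6}:  v_{5} + v_{6} = 2·v_{2}  →  sig = [2:2]
  P={6,9}:  v_{6} + v_{9} = 2·v_{1} + 3·v_{3}  →  sig = [2:2,3]
  P={1,5,7}:  v_{1} + v_{5} + v_{7} = 0  →  sig = [3:]
  P={1,2,3}:  v_{1} + v_{2} + v_{3} = v_{6}  →  sig = [3:1]
  P={1,3,5}:  v_{1} + v_{3} + v_{5} = v_{2}  →  sig = [3:1]
  P={1,3,7}:  v_{1} + v_{3} + v_{7} = v_{9}  →  sig = [3:1]
  P={5,7,8}:  v_{5} + v_{7} + v_{8} = v_{4}  →  sig = [3:1]

Sorted signature multiset PRS(X):
{ [2:],  [2:1] ×4,  [2:1,1] ×3,  [2:1,2] ×5,  [2:2],  [2:2,3],  [3:],  [3:1] ×4 }


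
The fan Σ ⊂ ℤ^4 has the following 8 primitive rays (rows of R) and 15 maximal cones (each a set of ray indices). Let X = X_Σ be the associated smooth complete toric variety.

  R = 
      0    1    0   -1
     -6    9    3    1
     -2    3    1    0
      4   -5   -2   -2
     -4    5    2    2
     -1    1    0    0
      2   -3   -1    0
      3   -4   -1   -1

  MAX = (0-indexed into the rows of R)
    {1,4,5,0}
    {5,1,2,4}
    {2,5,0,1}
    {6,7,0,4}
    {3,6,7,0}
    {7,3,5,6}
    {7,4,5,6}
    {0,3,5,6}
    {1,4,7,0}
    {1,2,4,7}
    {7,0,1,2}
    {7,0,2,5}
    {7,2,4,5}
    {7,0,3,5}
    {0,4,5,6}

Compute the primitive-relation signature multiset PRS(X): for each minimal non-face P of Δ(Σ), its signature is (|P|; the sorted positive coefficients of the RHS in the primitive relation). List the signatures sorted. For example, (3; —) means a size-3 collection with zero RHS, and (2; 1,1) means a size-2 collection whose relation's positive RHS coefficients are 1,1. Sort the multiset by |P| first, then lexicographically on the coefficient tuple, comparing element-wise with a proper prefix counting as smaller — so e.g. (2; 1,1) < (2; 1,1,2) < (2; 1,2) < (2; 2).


9 minimal non-faces of Δ(Σ) (on 8 rays):

  {2,6}:  v_{2} + v_{6} = 0  ⟹  sig = (2; —)
  {3,4}:  v_{3} + v_{4} = 0  ⟹  sig = (2; —)
  {1,3}:  v_{1} + v_{3} = v_{0} + v_{2}  ⟹  sig = (2; 1,1)
  {1,6}:  v_{1} + v_{6} = v_{0} + v_{4}  ⟹  sig = (2; 1,1)
  {2,3}:  v_{2} + v_{3} = v_{0} + v_{5} + v_{7}  ⟹  sig = (2; 1,1,1)
  {0,2,4}:  v_{0} + v_{2} + v_{4} = v_{1}  ⟹  sig = (3; 1)
  {1,5,7}:  v_{1} + v_{5} + v_{7} = 2·v_{2}  ⟹  sig = (3; 2)
  {0,4,5,7}:  v_{0} + v_{4} + v_{5} + v_{7} = v_{2}  ⟹  sig = (4; 1)
  {0,5,6,7}:  v_{0} + v_{5} + v_{6} + v_{7} = v_{3}  ⟹  sig = (4; 1)

Hence PRS(X_Σ) =
[(2; —), (2; —), (2; 1,1), (2; 1,1), (2; 1,1,1), (3; 1), (3; 2), (4; 1), (4; 1)]


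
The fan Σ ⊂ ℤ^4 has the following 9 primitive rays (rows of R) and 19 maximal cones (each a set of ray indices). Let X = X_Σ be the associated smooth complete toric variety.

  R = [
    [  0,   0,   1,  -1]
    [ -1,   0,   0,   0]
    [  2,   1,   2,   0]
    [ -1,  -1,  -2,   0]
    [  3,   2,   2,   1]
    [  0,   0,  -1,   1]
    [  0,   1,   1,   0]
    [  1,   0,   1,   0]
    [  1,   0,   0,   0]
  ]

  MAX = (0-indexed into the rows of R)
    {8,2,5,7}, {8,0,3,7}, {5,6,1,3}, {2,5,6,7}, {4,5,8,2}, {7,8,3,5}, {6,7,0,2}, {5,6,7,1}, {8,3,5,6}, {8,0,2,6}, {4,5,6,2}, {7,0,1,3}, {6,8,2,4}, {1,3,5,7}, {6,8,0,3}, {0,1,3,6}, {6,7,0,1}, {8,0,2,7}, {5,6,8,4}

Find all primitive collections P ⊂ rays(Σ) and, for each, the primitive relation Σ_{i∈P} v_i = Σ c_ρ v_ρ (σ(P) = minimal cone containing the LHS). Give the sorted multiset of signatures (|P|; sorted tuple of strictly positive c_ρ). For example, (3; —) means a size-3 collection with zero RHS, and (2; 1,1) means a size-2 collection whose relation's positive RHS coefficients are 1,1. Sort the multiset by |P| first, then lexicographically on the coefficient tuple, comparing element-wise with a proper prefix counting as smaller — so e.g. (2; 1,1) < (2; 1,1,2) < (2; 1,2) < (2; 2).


The 11 primitive collections of Σ (r=9, n=4):

  P={0,5}:  v_{0} + v_{5} = 0 ; sig = (2; —)
  P={1,8}:  v_{1} + v_{8} = 0 ; sig = (2; —)
  P={2,3}:  v_{2} + v_{3} = v_{8} ; sig = (2; 1)
  P={1,2}:  v_{1} + v_{2} = v_{6} + v_{7} ; sig = (2; 1,1)
  P={0,4}:  v_{0} + v_{4} = v_{2} + v_{6} + v_{8} ; sig = (2; 1,1,1)
  P={1,4}:  v_{1} + v_{4} = v_{2} + v_{5} + v_{6} ; sig = (2; 1,1,1)
  P={3,4}:  v_{3} + v_{4} = v_{5} + v_{6} + 2·v_{8} ; sig = (2; 1,1,2)
  P={4,7}:  v_{4} + v_{7} = 2·v_{2} + v_{5} ; sig = (2; 1,2)
  P={3,6,7}:  v_{3} + v_{6} + v_{7} = 0 ; sig = (3; —)
  P={6,7,8}:  v_{6} + v_{7} + v_{8} = v_{2} ; sig = (3; 1)
  P={2,5,6,8}:  v_{2} + v_{5} + v_{6} + v_{8} = v_{4} ; sig = (4; 1)

so the primitive-relation signature multiset is
{ (2; —) ×2,  (2; 1),  (2; 1,1),  (2; 1,1,1) ×2,  (2; 1,1,2),  (2; 1,2),  (3; —),  (3; 1),  (4; 1) }


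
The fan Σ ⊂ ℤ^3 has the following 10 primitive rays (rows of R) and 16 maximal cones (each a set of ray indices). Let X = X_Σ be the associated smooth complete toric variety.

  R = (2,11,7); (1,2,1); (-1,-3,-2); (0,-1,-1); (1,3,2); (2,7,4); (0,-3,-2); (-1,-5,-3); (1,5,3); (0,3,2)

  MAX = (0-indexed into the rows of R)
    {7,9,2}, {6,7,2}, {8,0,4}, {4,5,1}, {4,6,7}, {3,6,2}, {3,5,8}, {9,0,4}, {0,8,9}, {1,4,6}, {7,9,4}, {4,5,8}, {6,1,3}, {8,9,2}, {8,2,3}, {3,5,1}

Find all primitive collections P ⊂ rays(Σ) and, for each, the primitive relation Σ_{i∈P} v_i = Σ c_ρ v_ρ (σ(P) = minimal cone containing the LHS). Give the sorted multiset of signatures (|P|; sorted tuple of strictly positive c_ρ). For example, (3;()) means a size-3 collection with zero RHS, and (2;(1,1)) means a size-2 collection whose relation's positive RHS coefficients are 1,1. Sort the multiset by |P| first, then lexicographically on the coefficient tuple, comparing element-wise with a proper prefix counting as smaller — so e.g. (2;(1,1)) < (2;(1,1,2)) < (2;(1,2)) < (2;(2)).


Primitive collections (22):

  • {2,4}:  v_{2} + v_{4} = 0  so sig = (2;())
  • {6,9}:  v_{6} + v_{9} = 0  so sig = (2;())
  • {7,8}:  v_{7} + v_{8} = 0  so sig = (2;())
  • {1,2}:  v_{1} + v_{2} = v_{3}  so sig = (2;(1))
  • {1,7}:  v_{1} + v_{7} = v_{6}  so sig = (2;(1))
  • {1,8}:  v_{1} + v_{8} = v_{5}  so sig = (2;(1))
  • {1,9}:  v_{1} + v_{9} = v_{8}  so sig = (2;(1))
  • {3,4}:  v_{3} + v_{4} = v_{1}  so sig = (2;(1))
  • {5,7}:  v_{5} + v_{7} = v_{1}  so sig = (2;(1))
  • {6,8}:  v_{6} + v_{8} = v_{1}  so sig = (2;(1))
  • {0,2}:  v_{0} + v_{2} = v_{8} + v_{9}  so sig = (2;(1,1))
  • {0,6}:  v_{0} + v_{6} = v_{4} + v_{8}  so sig = (2;(1,1))
  • {0,7}:  v_{0} + v_{7} = v_{4} + v_{9}  so sig = (2;(1,1))
  • {2,5}:  v_{2} + v_{5} = v_{3} + v_{8}  so sig = (2;(1,1))
  • {3,7}:  v_{3} + v_{7} = v_{2} + v_{6}  so sig = (2;(1,1))
  • {3,9}:  v_{3} + v_{9} = v_{2} + v_{8}  so sig = (2;(1,1))
  • {0,1}:  v_{0} + v_{1} = v_{4} + 2·v_{8}  so sig = (2;(1,2))
  • {0,5}:  v_{0} + v_{5} = v_{4} + 3·v_{8}  so sig = (2;(1,3))
  • {0,3}:  v_{0} + v_{3} = 2·v_{8}  so sig = (2;(2))
  • {5,6}:  v_{5} + v_{6} = 2·v_{1}  so sig = (2;(2))
  • {5,9}:  v_{5} + v_{9} = 2·v_{8}  so sig = (2;(2))
  • {4,8,9}:  v_{4} + v_{8} + v_{9} = v_{0}  so sig = (3;(1))

so the primitive-relation signature multiset is
{ (2;()) ×3,  (2;(1)) ×7,  (2;(1,1)) ×6,  (2;(1,2)),  (2;(1,3)),  (2;(2)) ×3,  (3;(1)) }
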